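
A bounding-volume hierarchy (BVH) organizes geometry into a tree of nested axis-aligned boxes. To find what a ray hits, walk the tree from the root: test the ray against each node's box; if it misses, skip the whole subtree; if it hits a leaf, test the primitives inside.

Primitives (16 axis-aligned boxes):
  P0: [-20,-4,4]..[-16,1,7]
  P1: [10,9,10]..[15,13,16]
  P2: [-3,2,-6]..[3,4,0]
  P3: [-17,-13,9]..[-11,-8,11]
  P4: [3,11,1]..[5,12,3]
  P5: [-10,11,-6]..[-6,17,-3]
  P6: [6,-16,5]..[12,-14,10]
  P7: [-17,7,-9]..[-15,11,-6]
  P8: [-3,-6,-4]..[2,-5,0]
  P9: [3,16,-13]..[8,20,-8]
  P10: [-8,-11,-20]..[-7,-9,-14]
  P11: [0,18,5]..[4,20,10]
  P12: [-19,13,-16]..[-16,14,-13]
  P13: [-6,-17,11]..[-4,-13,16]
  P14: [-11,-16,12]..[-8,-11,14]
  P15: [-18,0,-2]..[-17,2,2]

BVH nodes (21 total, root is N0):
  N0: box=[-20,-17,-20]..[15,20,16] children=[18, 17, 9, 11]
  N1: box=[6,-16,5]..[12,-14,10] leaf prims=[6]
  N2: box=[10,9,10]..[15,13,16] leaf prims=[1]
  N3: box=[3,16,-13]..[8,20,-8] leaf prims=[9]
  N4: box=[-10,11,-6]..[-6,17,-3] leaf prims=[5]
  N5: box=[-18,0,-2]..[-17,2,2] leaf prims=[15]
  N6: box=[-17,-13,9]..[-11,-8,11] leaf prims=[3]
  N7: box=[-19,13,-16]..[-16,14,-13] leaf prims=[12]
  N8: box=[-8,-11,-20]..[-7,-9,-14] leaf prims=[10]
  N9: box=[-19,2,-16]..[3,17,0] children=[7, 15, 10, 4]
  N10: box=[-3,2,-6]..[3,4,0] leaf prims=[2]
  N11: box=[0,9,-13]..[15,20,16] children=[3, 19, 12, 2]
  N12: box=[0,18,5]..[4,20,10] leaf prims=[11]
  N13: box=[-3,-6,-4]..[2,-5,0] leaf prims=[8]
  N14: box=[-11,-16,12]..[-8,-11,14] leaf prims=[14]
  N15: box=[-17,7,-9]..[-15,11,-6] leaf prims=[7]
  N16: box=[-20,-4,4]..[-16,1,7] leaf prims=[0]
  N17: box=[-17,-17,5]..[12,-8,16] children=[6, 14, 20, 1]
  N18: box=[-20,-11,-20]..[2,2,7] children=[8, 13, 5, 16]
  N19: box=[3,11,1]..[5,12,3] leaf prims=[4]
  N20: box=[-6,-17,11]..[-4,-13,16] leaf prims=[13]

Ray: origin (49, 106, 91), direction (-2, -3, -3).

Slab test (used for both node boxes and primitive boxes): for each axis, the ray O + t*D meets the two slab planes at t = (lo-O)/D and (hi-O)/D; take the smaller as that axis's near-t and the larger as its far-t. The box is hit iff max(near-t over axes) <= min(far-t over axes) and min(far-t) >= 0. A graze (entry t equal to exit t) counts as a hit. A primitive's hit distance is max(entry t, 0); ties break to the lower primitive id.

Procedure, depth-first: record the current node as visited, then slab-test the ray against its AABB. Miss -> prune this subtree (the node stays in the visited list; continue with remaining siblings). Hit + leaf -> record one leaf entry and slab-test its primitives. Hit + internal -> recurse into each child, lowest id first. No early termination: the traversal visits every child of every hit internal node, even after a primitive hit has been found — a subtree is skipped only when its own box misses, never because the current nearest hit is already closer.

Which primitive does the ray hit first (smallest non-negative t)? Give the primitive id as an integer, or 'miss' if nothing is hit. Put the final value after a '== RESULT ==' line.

Traverse from the root:
N0 x:[17,69/2] y:[86/3,41] z:[25,37] -> hit [86/3,69/2], descend [9, 11, 17, 18]
  N9 x:[23,34] y:[89/3,104/3] z:[91/3,107/3] -> hit [91/3,34], descend [4, 7, 10, 15]
    N4 x:[55/2,59/2] y:[89/3,95/3] z:[94/3,97/3] -> miss, prune
    N7 x:[65/2,34] y:[92/3,31] z:[104/3,107/3] -> miss, prune
    N10 x:[23,26] y:[34,104/3] z:[91/3,97/3] -> miss, prune
    N15 x:[32,33] y:[95/3,33] z:[97/3,100/3] -> hit [97/3,33] leaf, test {P7@t=97/3}
  N11 x:[17,49/2] y:[86/3,97/3] z:[25,104/3] -> miss, prune
  N17 x:[37/2,33] y:[38,41] z:[25,86/3] -> miss, prune
  N18 x:[47/2,69/2] y:[104/3,39] z:[28,37] -> miss, prune

Visited [0, 9, 4, 7, 10, 15, 11, 17, 18]. Tests: 9 box, 1 leaf. Nearest: P7.

== RESULT ==
7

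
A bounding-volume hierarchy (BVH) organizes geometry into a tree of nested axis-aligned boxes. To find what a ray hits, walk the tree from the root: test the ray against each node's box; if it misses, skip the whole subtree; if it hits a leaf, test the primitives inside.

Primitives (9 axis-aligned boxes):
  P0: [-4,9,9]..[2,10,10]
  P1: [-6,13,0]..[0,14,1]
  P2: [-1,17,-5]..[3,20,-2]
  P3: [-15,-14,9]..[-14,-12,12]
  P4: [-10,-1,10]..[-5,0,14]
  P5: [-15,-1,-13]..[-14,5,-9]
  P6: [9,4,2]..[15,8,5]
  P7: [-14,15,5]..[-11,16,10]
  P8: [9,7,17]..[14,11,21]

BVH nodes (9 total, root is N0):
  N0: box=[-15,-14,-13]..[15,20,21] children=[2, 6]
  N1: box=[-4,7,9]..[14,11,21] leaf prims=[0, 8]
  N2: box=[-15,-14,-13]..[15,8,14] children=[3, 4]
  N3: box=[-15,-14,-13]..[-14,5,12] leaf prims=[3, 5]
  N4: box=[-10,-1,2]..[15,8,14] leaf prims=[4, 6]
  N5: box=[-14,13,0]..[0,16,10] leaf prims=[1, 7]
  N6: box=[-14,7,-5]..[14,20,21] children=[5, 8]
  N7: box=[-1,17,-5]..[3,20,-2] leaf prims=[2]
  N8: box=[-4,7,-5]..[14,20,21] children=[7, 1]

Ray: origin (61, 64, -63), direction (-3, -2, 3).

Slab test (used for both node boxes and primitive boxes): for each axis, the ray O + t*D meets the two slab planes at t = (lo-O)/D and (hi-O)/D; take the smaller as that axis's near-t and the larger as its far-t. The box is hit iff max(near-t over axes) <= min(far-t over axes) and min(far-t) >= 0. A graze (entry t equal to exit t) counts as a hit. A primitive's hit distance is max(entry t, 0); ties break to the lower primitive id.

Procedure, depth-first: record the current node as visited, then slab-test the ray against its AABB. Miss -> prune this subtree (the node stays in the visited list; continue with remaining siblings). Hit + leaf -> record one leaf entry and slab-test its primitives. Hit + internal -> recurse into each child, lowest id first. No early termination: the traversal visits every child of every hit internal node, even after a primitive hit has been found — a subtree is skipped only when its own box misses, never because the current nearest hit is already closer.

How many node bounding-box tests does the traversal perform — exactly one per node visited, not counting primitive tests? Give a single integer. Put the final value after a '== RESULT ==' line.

Trace the traversal:
N0 x:[46/3,76/3] y:[22,39] z:[50/3,28] -> hit [22,76/3], descend [2, 6]
  N2 x:[46/3,76/3] y:[28,39] z:[50/3,77/3] -> miss, prune
  N6 x:[47/3,25] y:[22,57/2] z:[58/3,28] -> hit [22,25], descend [5, 8]
    N5 x:[61/3,25] y:[24,51/2] z:[21,73/3] -> hit [24,73/3] leaf, test {P1(miss), P7@t=24}
    N8 x:[47/3,65/3] y:[22,57/2] z:[58/3,28] -> miss, prune

5 AABB tests over nodes [0, 2, 6, 5, 8]; 1 leaf entered; closest P7.

== RESULT ==
5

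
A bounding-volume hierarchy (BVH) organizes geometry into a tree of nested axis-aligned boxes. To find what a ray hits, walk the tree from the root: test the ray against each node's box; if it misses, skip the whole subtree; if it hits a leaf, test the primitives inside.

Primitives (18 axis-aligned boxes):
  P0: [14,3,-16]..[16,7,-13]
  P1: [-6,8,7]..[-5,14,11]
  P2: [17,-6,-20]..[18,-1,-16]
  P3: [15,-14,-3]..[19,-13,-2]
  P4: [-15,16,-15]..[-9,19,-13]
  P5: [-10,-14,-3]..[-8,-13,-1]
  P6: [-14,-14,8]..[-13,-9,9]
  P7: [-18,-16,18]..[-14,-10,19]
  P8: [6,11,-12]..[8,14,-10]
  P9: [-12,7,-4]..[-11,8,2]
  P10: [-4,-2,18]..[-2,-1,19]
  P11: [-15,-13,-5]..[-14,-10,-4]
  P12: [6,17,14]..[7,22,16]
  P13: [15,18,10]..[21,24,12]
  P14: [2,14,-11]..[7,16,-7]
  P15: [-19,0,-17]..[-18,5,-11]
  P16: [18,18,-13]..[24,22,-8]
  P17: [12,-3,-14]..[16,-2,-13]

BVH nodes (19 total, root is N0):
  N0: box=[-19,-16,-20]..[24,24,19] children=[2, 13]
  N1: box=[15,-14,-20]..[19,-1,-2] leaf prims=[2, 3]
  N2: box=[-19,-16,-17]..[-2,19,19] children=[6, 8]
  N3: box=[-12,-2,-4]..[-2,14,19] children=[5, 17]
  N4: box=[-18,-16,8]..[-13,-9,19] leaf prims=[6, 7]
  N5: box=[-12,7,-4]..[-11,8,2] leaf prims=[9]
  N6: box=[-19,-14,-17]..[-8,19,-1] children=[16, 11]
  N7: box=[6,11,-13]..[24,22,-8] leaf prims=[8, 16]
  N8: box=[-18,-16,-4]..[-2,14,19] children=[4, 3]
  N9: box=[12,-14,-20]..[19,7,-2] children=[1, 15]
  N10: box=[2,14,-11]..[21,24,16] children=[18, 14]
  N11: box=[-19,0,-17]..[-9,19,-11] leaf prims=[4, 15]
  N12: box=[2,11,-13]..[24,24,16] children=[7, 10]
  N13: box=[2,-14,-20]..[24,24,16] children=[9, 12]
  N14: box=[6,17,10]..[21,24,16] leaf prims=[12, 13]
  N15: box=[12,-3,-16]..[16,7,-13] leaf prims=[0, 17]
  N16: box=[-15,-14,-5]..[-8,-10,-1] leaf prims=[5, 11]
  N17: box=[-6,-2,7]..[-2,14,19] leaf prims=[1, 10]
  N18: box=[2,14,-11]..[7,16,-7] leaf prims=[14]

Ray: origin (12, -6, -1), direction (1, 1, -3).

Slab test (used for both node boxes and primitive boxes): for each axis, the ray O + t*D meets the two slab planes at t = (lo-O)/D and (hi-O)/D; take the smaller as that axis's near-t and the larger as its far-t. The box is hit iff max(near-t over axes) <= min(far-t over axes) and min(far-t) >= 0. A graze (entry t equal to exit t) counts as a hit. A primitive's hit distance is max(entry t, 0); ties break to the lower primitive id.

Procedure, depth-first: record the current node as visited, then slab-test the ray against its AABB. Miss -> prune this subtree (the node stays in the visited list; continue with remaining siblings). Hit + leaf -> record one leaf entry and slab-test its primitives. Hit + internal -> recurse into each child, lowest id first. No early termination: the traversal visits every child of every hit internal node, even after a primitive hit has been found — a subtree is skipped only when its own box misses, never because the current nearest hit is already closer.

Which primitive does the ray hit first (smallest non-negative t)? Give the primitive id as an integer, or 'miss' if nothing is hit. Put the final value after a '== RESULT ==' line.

Walk:
N0 x:[-31,12] y:[-10,30] z:[-20/3,19/3] -> hit [-20/3,19/3], descend [2, 13]
  N2 x:[-31,-14] y:[-10,25] z:[-20/3,16/3] -> miss, prune
  N13 x:[-10,12] y:[-8,30] z:[-17/3,19/3] -> hit [-17/3,19/3], descend [9, 12]
    N9 x:[0,7] y:[-8,13] z:[1/3,19/3] -> hit [1/3,19/3], descend [1, 15]
      N1 x:[3,7] y:[-8,5] z:[1/3,19/3] -> hit [3,5] leaf, test {P2@t=5, P3(miss)}
      N15 x:[0,4] y:[3,13] z:[4,5] -> hit [4,4] leaf, test {P0(miss), P17@t=4}
    N12 x:[-10,12] y:[17,30] z:[-17/3,4] -> miss, prune

Visited [0, 2, 13, 9, 1, 15, 12]. Tests: 7 box, 2 leaf. Nearest: P17.

== RESULT ==
17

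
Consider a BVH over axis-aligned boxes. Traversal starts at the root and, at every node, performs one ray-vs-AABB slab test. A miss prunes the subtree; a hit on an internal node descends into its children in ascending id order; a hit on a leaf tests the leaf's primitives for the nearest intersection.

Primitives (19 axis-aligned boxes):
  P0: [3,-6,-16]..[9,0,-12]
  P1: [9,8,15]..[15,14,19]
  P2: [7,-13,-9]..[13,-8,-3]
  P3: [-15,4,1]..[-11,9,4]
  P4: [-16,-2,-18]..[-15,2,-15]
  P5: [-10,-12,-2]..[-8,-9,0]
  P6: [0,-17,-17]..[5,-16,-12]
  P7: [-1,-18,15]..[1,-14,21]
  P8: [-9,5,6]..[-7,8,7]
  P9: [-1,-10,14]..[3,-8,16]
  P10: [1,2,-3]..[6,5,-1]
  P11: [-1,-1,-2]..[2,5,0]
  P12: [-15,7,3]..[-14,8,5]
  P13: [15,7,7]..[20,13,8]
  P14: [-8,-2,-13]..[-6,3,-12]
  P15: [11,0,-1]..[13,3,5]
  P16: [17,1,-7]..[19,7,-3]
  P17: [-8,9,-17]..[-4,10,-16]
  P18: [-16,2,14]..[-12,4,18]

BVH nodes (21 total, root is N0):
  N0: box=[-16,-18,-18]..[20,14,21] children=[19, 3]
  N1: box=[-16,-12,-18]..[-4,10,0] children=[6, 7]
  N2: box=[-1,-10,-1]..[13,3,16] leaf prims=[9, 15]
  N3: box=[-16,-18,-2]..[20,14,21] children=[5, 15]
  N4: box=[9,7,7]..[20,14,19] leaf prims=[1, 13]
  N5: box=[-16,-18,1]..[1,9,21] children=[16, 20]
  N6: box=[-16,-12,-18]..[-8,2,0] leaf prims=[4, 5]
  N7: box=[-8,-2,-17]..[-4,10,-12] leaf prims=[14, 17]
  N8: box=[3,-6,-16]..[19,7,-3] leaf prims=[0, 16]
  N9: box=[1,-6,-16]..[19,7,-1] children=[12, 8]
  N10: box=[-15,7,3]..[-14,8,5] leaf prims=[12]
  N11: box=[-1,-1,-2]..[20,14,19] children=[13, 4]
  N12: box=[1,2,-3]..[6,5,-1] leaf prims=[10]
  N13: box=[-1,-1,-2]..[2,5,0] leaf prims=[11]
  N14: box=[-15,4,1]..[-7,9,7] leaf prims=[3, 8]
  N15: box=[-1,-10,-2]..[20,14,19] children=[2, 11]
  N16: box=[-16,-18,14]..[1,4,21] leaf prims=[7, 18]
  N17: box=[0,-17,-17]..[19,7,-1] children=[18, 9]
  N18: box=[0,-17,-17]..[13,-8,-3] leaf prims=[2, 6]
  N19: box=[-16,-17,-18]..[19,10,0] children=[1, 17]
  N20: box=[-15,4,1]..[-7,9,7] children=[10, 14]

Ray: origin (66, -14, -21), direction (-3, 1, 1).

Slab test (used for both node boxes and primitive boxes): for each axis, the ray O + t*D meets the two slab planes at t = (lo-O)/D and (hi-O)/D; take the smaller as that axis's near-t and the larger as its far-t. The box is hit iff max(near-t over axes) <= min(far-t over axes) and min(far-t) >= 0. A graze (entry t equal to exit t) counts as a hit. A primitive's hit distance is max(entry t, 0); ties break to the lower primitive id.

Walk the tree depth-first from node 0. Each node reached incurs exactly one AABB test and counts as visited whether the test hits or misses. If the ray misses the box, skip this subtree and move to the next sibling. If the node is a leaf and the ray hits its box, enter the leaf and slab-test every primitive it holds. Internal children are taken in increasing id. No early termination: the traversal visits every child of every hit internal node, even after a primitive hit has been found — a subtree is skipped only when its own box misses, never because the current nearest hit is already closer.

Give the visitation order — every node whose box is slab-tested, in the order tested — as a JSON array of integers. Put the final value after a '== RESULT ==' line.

Traverse from the root:
N0 x:[46/3,82/3] y:[-4,28] z:[3,42] -> hit [46/3,82/3], descend [3, 19]
  N3 x:[46/3,82/3] y:[-4,28] z:[19,42] -> hit [19,82/3], descend [5, 15]
    N5 x:[65/3,82/3] y:[-4,23] z:[22,42] -> hit [22,23], descend [16, 20]
      N16 x:[65/3,82/3] y:[-4,18] z:[35,42] -> miss, prune
      N20 x:[73/3,27] y:[18,23] z:[22,28] -> miss, prune
    N15 x:[46/3,67/3] y:[4,28] z:[19,40] -> hit [19,67/3], descend [2, 11]
      N2 x:[53/3,67/3] y:[4,17] z:[20,37] -> miss, prune
      N11 x:[46/3,67/3] y:[13,28] z:[19,40] -> hit [19,67/3], descend [4, 13]
        N4 x:[46/3,19] y:[21,28] z:[28,40] -> miss, prune
        N13 x:[64/3,67/3] y:[13,19] z:[19,21] -> miss, prune
  N19 x:[47/3,82/3] y:[-3,24] z:[3,21] -> hit [47/3,21], descend [1, 17]
    N1 x:[70/3,82/3] y:[2,24] z:[3,21] -> miss, prune
    N17 x:[47/3,22] y:[-3,21] z:[4,20] -> hit [47/3,20], descend [9, 18]
      N9 x:[47/3,65/3] y:[8,21] z:[5,20] -> hit [47/3,20], descend [8, 12]
        N8 x:[47/3,21] y:[8,21] z:[5,18] -> hit [47/3,18] leaf, test {P0(miss), P16@t=47/3}
        N12 x:[20,65/3] y:[16,19] z:[18,20] -> miss, prune
      N18 x:[53/3,22] y:[-3,6] z:[4,18] -> miss, prune

Visited [0, 3, 5, 16, 20, 15, 2, 11, 4, 13, 19, 1, 17, 9, 8, 12, 18]. Tests: 17 box, 1 leaf. Nearest: P16.

== RESULT ==
[0, 3, 5, 16, 20, 15, 2, 11, 4, 13, 19, 1, 17, 9, 8, 12, 18]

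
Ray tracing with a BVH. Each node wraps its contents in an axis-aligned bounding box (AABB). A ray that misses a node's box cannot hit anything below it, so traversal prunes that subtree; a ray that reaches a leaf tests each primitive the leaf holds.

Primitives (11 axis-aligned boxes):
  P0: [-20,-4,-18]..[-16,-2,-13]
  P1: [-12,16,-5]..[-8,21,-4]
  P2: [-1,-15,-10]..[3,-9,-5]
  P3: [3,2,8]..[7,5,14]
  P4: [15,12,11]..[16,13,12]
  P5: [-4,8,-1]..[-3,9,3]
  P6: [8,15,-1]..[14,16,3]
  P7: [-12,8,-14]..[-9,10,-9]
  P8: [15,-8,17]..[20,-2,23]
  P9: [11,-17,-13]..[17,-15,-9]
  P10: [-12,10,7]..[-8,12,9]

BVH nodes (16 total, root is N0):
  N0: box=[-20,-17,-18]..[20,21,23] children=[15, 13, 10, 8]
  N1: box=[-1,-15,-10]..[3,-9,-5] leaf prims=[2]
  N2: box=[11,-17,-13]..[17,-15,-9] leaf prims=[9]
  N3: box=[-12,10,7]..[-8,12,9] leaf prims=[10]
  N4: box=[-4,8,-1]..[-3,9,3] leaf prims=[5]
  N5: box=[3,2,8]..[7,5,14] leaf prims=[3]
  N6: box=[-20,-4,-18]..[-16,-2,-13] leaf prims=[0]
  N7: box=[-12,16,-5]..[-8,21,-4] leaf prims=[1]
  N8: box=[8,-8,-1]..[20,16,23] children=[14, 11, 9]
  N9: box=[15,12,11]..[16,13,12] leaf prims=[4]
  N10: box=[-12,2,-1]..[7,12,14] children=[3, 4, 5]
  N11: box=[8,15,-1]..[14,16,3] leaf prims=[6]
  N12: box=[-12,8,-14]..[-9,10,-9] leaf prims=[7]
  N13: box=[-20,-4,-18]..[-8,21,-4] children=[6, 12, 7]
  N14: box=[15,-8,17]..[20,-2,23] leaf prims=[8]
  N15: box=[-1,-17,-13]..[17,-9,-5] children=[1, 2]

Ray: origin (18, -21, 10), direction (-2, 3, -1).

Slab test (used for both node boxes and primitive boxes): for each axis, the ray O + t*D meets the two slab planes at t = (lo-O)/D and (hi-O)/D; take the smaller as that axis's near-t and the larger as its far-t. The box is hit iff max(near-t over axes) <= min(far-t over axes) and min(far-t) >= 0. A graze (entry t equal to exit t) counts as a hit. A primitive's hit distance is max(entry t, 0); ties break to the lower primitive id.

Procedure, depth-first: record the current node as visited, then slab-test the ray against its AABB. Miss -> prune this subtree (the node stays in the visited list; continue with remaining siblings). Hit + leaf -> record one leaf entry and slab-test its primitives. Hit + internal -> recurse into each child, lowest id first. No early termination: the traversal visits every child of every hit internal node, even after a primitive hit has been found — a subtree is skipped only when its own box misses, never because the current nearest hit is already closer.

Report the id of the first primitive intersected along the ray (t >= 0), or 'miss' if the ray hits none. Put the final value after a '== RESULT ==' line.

Trace the traversal:
N0 x:[-1,19] y:[4/3,14] z:[-13,28] -> hit [4/3,14], descend [8, 10, 13, 15]
  N8 x:[-1,5] y:[13/3,37/3] z:[-13,11] -> hit [13/3,5], descend [9, 11, 14]
    N9 x:[1,3/2] y:[11,34/3] z:[-2,-1] -> miss, prune
    N11 x:[2,5] y:[12,37/3] z:[7,11] -> miss, prune
    N14 x:[-1,3/2] y:[13/3,19/3] z:[-13,-7] -> miss, prune
  N10 x:[11/2,15] y:[23/3,11] z:[-4,11] -> hit [23/3,11], descend [3, 4, 5]
    N3 x:[13,15] y:[31/3,11] z:[1,3] -> miss, prune
    N4 x:[21/2,11] y:[29/3,10] z:[7,11] -> miss, prune
    N5 x:[11/2,15/2] y:[23/3,26/3] z:[-4,2] -> miss, prune
  N13 x:[13,19] y:[17/3,14] z:[14,28] -> hit [14,14], descend [6, 7, 12]
    N6 x:[17,19] y:[17/3,19/3] z:[23,28] -> miss, prune
    N7 x:[13,15] y:[37/3,14] z:[14,15] -> hit [14,14] leaf, test {P1@t=14}
    N12 x:[27/2,15] y:[29/3,31/3] z:[19,24] -> miss, prune
  N15 x:[1/2,19/2] y:[4/3,4] z:[15,23] -> miss, prune

order=[0, 8, 9, 11, 14, 10, 3, 4, 5, 13, 6, 7, 12, 15]  |boxes|=14  |leaves|=1  hit=P1

== RESULT ==
1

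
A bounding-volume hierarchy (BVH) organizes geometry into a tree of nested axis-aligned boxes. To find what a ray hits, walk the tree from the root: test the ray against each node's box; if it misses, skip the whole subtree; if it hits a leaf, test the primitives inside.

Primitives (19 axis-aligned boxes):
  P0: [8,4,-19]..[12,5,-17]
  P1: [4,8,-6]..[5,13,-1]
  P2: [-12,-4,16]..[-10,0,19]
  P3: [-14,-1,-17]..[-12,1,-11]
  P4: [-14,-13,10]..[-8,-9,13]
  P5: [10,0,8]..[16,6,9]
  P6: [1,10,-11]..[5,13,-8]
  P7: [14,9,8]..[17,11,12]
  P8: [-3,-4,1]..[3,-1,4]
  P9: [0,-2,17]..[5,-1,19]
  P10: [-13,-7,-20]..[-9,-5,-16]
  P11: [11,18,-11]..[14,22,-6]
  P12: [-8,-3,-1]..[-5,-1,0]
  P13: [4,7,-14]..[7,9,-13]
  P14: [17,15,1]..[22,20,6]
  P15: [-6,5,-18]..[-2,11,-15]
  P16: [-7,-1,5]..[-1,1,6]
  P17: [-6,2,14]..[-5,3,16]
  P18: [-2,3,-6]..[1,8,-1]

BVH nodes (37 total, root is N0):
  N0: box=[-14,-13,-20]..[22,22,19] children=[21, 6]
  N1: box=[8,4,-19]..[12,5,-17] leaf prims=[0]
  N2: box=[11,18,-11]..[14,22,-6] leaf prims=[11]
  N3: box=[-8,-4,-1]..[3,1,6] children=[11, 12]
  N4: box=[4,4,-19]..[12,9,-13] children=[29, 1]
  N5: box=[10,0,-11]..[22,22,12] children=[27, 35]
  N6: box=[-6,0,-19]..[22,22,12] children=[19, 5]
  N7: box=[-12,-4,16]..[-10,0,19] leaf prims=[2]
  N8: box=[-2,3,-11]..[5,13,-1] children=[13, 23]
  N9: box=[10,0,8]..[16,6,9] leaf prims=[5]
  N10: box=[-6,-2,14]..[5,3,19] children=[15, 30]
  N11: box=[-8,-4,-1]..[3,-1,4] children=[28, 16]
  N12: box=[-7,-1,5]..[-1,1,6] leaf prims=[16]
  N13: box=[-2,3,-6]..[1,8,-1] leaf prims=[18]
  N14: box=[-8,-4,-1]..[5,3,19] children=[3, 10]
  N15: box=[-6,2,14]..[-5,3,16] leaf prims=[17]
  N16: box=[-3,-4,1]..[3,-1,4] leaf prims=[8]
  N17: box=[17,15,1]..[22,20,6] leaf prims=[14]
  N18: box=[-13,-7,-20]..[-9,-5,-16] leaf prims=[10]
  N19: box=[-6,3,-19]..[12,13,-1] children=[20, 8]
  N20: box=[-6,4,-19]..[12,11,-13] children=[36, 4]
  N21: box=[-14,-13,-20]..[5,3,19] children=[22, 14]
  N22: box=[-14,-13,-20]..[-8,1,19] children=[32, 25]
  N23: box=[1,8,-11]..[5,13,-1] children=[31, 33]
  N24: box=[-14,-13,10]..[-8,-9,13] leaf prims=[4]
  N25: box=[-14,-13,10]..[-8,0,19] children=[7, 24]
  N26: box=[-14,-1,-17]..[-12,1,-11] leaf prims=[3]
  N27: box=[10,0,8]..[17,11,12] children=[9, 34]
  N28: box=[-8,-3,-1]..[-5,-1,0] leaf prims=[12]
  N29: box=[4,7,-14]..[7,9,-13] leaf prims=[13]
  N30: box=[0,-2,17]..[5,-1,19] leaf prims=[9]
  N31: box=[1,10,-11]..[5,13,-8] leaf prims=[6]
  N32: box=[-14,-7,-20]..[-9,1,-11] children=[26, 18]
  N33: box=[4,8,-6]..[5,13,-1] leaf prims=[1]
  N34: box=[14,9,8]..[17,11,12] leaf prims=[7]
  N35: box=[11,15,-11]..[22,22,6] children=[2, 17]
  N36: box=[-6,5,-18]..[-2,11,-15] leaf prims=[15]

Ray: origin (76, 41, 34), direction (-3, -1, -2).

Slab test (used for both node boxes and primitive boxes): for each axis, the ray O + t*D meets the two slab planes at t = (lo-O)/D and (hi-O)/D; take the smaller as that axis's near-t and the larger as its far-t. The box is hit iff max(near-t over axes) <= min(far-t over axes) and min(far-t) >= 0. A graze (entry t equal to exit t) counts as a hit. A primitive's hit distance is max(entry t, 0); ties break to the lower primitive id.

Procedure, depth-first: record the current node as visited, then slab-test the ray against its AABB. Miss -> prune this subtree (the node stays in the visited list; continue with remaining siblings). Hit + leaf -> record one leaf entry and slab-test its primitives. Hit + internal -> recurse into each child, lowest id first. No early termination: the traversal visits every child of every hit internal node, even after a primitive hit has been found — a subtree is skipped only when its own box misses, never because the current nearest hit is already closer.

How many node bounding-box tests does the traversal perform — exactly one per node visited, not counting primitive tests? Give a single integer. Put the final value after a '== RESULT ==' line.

Trace the traversal:
N0 x:[18,30] y:[19,54] z:[15/2,27] -> hit [19,27], descend [6, 21]
  N6 x:[18,82/3] y:[19,41] z:[11,53/2] -> hit [19,53/2], descend [5, 19]
    N5 x:[18,22] y:[19,41] z:[11,45/2] -> hit [19,22], descend [27, 35]
      N27 x:[59/3,22] y:[30,41] z:[11,13] -> miss, prune
      N35 x:[18,65/3] y:[19,26] z:[14,45/2] -> hit [19,65/3], descend [2, 17]
        N2 x:[62/3,65/3] y:[19,23] z:[20,45/2] -> hit [62/3,65/3] leaf, test {P11@t=62/3}
        N17 x:[18,59/3] y:[21,26] z:[14,33/2] -> miss, prune
    N19 x:[64/3,82/3] y:[28,38] z:[35/2,53/2] -> miss, prune
  N21 x:[71/3,30] y:[38,54] z:[15/2,27] -> miss, prune

Visited [0, 6, 5, 27, 35, 2, 17, 19, 21]. Tests: 9 box, 1 leaf. Nearest: P11.

== RESULT ==
9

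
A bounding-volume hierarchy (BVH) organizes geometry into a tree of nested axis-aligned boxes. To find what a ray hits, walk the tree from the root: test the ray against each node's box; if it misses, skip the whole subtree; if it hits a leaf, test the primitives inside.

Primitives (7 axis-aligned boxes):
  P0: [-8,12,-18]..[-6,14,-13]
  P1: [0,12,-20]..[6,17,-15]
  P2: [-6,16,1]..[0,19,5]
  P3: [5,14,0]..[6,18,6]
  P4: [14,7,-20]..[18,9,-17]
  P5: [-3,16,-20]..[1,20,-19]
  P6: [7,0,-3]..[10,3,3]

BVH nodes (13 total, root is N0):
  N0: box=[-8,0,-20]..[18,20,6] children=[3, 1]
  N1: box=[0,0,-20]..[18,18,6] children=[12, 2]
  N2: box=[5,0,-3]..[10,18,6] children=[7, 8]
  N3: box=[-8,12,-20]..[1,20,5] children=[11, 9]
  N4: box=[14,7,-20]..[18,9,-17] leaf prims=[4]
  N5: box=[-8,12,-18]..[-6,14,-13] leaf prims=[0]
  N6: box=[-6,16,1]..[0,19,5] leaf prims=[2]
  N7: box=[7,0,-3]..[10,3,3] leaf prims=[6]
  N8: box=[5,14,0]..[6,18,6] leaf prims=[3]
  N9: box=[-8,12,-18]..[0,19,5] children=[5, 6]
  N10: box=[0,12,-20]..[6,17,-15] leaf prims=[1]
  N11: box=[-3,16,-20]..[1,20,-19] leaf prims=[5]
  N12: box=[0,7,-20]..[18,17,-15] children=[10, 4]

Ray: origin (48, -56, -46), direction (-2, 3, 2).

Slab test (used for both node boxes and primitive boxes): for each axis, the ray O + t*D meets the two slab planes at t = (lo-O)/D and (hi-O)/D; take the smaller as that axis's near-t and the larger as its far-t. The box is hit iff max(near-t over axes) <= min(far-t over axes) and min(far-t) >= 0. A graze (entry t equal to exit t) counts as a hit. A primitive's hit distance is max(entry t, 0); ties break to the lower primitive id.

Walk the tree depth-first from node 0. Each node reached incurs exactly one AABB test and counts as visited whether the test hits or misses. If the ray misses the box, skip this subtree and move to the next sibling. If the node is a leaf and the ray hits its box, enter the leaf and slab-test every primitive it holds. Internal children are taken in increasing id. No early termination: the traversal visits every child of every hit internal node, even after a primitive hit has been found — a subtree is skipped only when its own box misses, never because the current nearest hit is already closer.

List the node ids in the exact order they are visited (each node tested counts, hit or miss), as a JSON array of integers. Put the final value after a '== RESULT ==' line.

Trace the traversal:
N0 x:[15,28] y:[56/3,76/3] z:[13,26] -> hit [56/3,76/3], descend [1, 3]
  N1 x:[15,24] y:[56/3,74/3] z:[13,26] -> hit [56/3,24], descend [2, 12]
    N2 x:[19,43/2] y:[56/3,74/3] z:[43/2,26] -> hit [43/2,43/2], descend [7, 8]
      N7 x:[19,41/2] y:[56/3,59/3] z:[43/2,49/2] -> miss, prune
      N8 x:[21,43/2] y:[70/3,74/3] z:[23,26] -> miss, prune
    N12 x:[15,24] y:[21,73/3] z:[13,31/2] -> miss, prune
  N3 x:[47/2,28] y:[68/3,76/3] z:[13,51/2] -> hit [47/2,76/3], descend [9, 11]
    N9 x:[24,28] y:[68/3,25] z:[14,51/2] -> hit [24,25], descend [5, 6]
      N5 x:[27,28] y:[68/3,70/3] z:[14,33/2] -> miss, prune
      N6 x:[24,27] y:[24,25] z:[47/2,51/2] -> hit [24,25] leaf, test {P2@t=24}
    N11 x:[47/2,51/2] y:[24,76/3] z:[13,27/2] -> miss, prune

order=[0, 1, 2, 7, 8, 12, 3, 9, 5, 6, 11]  |boxes|=11  |leaves|=1  hit=P2

== RESULT ==
[0, 1, 2, 7, 8, 12, 3, 9, 5, 6, 11]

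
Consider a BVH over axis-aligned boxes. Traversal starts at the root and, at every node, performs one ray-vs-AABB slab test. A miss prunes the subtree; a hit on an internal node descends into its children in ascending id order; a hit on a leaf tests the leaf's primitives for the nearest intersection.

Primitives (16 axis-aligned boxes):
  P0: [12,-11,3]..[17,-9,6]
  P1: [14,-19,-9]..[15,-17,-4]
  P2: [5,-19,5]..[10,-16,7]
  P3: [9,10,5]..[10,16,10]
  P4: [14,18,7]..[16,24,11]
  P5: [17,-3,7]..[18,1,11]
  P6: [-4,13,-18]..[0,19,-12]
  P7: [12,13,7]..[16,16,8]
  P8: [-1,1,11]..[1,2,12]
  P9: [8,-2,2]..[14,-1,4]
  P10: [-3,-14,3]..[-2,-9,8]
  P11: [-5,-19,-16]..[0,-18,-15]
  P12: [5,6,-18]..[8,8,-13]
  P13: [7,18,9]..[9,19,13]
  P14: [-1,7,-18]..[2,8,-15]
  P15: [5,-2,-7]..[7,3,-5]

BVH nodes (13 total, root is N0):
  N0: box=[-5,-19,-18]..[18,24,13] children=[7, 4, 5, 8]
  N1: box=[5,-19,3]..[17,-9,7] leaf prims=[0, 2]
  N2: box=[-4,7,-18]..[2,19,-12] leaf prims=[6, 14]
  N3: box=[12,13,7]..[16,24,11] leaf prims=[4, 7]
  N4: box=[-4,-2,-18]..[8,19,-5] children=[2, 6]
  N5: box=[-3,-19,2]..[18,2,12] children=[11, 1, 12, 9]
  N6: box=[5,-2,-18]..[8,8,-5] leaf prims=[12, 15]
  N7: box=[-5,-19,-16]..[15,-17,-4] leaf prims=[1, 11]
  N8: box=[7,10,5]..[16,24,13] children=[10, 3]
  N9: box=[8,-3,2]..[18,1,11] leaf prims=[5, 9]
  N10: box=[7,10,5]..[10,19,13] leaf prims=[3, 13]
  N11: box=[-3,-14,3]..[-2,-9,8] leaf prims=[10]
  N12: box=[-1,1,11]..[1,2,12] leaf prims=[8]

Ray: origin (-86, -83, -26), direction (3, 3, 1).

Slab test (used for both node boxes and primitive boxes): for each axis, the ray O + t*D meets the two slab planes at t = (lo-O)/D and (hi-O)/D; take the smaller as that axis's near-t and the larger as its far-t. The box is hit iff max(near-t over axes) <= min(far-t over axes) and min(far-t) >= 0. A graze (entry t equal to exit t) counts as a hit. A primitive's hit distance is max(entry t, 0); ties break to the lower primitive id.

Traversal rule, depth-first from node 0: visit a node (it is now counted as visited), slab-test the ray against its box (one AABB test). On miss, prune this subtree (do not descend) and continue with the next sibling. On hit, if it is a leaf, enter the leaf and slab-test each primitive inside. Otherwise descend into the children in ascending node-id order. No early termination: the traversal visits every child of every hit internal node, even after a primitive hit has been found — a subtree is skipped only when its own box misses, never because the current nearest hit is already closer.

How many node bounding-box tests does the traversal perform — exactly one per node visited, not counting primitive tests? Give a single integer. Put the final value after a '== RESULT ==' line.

Walk:
N0 x:[27,104/3] y:[64/3,107/3] z:[8,39] -> hit [27,104/3], descend [4, 5, 7, 8]
  N4 x:[82/3,94/3] y:[27,34] z:[8,21] -> miss, prune
  N5 x:[83/3,104/3] y:[64/3,85/3] z:[28,38] -> hit [28,85/3], descend [1, 9, 11, 12]
    N1 x:[91/3,103/3] y:[64/3,74/3] z:[29,33] -> miss, prune
    N9 x:[94/3,104/3] y:[80/3,28] z:[28,37] -> miss, prune
    N11 x:[83/3,28] y:[23,74/3] z:[29,34] -> miss, prune
    N12 x:[85/3,29] y:[28,85/3] z:[37,38] -> miss, prune
  N7 x:[27,101/3] y:[64/3,22] z:[10,22] -> miss, prune
  N8 x:[31,34] y:[31,107/3] z:[31,39] -> hit [31,34], descend [3, 10]
    N3 x:[98/3,34] y:[32,107/3] z:[33,37] -> hit [33,34] leaf, test {P4@t=101/3, P7@t=33}
    N10 x:[31,32] y:[31,34] z:[31,39] -> hit [31,32] leaf, test {P3@t=95/3, P13(miss)}

order=[0, 4, 5, 1, 9, 11, 12, 7, 8, 3, 10]  |boxes|=11  |leaves|=2  hit=P3

== RESULT ==
11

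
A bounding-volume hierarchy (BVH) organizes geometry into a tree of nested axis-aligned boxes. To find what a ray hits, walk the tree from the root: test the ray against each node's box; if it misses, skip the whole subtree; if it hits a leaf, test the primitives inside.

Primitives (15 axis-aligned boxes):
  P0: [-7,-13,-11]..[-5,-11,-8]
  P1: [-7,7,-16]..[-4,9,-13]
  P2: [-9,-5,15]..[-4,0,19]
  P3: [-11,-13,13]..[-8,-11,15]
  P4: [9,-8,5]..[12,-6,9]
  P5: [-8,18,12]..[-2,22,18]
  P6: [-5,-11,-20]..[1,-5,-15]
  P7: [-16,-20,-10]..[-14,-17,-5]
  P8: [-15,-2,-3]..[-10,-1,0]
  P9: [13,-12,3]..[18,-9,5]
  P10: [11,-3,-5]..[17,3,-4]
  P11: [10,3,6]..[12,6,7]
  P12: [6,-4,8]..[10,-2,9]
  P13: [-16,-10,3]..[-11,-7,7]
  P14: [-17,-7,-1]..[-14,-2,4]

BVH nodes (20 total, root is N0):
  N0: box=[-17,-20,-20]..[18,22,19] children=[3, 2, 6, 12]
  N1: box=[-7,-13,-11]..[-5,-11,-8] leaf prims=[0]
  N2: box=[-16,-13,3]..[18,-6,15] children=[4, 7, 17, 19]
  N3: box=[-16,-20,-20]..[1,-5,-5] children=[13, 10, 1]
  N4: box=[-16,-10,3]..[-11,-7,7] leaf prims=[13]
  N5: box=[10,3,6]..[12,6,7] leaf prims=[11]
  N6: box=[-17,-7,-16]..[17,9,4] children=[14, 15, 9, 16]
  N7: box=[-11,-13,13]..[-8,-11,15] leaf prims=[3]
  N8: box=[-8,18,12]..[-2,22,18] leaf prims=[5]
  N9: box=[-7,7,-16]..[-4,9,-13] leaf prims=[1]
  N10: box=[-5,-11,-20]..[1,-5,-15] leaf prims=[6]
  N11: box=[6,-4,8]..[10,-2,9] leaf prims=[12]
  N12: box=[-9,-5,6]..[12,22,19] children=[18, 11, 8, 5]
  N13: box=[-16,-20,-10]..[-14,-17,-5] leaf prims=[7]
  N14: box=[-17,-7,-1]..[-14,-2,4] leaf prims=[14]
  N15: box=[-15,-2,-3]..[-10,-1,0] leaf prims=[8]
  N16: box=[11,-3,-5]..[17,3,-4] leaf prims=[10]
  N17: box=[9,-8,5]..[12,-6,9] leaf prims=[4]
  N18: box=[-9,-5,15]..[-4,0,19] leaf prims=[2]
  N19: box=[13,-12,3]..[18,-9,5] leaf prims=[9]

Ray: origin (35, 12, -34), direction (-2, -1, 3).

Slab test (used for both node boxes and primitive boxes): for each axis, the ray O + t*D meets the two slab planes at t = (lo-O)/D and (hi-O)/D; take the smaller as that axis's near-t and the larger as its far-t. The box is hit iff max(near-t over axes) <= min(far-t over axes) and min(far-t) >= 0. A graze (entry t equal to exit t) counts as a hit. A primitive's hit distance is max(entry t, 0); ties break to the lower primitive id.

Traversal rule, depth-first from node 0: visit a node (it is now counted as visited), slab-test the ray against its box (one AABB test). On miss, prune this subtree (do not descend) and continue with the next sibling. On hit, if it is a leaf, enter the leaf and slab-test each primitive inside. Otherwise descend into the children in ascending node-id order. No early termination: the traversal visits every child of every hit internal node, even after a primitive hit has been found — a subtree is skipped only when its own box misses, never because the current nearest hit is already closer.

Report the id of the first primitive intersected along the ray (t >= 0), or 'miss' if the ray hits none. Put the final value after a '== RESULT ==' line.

Walk:
N0 x:[17/2,26] y:[-10,32] z:[14/3,53/3] -> hit [17/2,53/3], descend [2, 3, 6, 12]
  N2 x:[17/2,51/2] y:[18,25] z:[37/3,49/3] -> miss, prune
  N3 x:[17,51/2] y:[17,32] z:[14/3,29/3] -> miss, prune
  N6 x:[9,26] y:[3,19] z:[6,38/3] -> hit [9,38/3], descend [9, 14, 15, 16]
    N9 x:[39/2,21] y:[3,5] z:[6,7] -> miss, prune
    N14 x:[49/2,26] y:[14,19] z:[11,38/3] -> miss, prune
    N15 x:[45/2,25] y:[13,14] z:[31/3,34/3] -> miss, prune
    N16 x:[9,12] y:[9,15] z:[29/3,10] -> hit [29/3,10] leaf, test {P10@t=29/3}
  N12 x:[23/2,22] y:[-10,17] z:[40/3,53/3] -> hit [40/3,17], descend [5, 8, 11, 18]
    N5 x:[23/2,25/2] y:[6,9] z:[40/3,41/3] -> miss, prune
    N8 x:[37/2,43/2] y:[-10,-6] z:[46/3,52/3] -> miss, prune
    N11 x:[25/2,29/2] y:[14,16] z:[14,43/3] -> hit [14,43/3] leaf, test {P12@t=14}
    N18 x:[39/2,22] y:[12,17] z:[49/3,53/3] -> miss, prune

13 AABB tests over nodes [0, 2, 3, 6, 9, 14, 15, 16, 12, 5, 8, 11, 18]; 2 leaves entered; closest P10.

== RESULT ==
10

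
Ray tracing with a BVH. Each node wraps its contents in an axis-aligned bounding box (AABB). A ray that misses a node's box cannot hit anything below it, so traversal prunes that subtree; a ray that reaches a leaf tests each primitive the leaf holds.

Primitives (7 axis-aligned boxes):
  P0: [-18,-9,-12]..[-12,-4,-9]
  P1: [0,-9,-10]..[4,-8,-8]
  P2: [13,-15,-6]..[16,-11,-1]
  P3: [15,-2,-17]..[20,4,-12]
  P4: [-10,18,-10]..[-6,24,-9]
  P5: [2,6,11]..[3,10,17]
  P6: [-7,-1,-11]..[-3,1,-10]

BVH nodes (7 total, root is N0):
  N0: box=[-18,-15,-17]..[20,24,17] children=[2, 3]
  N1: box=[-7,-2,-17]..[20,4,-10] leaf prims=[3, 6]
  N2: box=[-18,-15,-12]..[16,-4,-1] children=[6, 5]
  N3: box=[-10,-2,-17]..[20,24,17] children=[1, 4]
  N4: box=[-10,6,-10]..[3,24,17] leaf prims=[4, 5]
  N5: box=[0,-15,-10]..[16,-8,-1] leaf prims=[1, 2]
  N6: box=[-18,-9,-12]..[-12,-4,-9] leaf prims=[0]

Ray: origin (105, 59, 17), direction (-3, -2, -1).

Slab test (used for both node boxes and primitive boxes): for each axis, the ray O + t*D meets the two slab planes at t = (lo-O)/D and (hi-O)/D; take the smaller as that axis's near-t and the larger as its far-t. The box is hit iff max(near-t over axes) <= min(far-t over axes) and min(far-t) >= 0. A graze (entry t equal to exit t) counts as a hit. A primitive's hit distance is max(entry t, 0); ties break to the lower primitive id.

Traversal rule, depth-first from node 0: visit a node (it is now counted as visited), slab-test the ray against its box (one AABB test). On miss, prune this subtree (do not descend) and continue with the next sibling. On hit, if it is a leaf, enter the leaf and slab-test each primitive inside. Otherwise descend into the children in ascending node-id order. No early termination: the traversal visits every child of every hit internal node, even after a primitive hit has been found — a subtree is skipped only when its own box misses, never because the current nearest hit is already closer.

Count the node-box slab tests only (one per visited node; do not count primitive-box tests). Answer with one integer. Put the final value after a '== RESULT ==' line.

Walk:
N0 x:[85/3,41] y:[35/2,37] z:[0,34] -> hit [85/3,34], descend [2, 3]
  N2 x:[89/3,41] y:[63/2,37] z:[18,29] -> miss, prune
  N3 x:[85/3,115/3] y:[35/2,61/2] z:[0,34] -> hit [85/3,61/2], descend [1, 4]
    N1 x:[85/3,112/3] y:[55/2,61/2] z:[27,34] -> hit [85/3,61/2] leaf, test {P3@t=29, P6(miss)}
    N4 x:[34,115/3] y:[35/2,53/2] z:[0,27] -> miss, prune

order=[0, 2, 3, 1, 4]  |boxes|=5  |leaves|=1  hit=P3

== RESULT ==
5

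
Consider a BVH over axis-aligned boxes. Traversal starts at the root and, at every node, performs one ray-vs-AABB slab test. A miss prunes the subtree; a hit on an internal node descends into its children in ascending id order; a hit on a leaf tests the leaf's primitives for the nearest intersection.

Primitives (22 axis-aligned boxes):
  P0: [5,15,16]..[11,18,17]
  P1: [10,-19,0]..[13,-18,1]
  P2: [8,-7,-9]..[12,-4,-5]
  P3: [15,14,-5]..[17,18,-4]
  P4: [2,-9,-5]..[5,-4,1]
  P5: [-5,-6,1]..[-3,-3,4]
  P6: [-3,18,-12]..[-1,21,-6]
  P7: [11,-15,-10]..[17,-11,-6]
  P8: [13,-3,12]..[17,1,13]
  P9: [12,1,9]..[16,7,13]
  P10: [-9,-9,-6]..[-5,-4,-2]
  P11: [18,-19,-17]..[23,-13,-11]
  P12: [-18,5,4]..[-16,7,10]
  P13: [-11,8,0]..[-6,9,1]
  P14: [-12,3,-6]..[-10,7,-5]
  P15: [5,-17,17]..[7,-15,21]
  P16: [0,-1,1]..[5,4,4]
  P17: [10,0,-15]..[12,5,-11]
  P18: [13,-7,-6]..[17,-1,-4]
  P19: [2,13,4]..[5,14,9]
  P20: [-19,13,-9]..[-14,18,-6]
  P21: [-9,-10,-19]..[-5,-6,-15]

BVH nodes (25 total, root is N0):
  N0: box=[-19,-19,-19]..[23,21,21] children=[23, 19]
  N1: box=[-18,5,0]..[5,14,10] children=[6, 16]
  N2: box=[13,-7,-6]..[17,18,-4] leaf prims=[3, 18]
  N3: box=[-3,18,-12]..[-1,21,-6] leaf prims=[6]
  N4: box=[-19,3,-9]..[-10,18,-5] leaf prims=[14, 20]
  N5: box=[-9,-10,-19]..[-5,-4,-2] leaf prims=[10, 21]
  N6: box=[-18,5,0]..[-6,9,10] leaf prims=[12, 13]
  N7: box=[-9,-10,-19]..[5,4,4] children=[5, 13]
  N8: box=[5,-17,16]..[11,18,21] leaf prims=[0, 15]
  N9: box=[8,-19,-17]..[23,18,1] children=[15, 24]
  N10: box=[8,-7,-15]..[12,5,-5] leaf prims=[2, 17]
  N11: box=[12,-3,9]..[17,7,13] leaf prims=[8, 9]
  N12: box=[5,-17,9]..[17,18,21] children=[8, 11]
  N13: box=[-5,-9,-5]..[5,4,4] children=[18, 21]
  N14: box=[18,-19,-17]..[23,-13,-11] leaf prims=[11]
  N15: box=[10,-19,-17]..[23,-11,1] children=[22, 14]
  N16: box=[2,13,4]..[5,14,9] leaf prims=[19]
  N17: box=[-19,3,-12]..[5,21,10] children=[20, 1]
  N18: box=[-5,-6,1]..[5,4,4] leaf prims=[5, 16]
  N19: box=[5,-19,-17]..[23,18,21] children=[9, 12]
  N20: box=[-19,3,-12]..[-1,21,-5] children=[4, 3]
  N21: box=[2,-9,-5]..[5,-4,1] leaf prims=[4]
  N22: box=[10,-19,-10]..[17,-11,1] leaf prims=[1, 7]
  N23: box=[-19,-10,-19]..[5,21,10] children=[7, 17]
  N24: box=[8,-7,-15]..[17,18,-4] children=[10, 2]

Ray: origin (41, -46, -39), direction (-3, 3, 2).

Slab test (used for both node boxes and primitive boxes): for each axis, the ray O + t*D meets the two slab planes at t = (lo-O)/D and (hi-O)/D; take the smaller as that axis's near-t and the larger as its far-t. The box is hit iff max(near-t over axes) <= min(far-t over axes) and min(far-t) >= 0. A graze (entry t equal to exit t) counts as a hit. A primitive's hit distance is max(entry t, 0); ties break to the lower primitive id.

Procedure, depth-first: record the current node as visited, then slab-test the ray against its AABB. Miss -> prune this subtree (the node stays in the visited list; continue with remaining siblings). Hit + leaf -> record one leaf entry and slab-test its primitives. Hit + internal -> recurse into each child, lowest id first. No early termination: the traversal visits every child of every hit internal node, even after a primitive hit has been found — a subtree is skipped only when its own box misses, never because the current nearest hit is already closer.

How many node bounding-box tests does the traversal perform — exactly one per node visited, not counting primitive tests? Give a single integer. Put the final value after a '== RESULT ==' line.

Walk:
N0 x:[6,20] y:[9,67/3] z:[10,30] -> hit [10,20], descend [19, 23]
  N19 x:[6,12] y:[9,64/3] z:[11,30] -> hit [11,12], descend [9, 12]
    N9 x:[6,11] y:[9,64/3] z:[11,20] -> hit [11,11], descend [15, 24]
      N15 x:[6,31/3] y:[9,35/3] z:[11,20] -> miss, prune
      N24 x:[8,11] y:[13,64/3] z:[12,35/2] -> miss, prune
    N12 x:[8,12] y:[29/3,64/3] z:[24,30] -> miss, prune
  N23 x:[12,20] y:[12,67/3] z:[10,49/2] -> hit [12,20], descend [7, 17]
    N7 x:[12,50/3] y:[12,50/3] z:[10,43/2] -> hit [12,50/3], descend [5, 13]
      N5 x:[46/3,50/3] y:[12,14] z:[10,37/2] -> miss, prune
      N13 x:[12,46/3] y:[37/3,50/3] z:[17,43/2] -> miss, prune
    N17 x:[12,20] y:[49/3,67/3] z:[27/2,49/2] -> hit [49/3,20], descend [1, 20]
      N1 x:[12,59/3] y:[17,20] z:[39/2,49/2] -> hit [39/2,59/3], descend [6, 16]
        N6 x:[47/3,59/3] y:[17,55/3] z:[39/2,49/2] -> miss, prune
        N16 x:[12,13] y:[59/3,20] z:[43/2,24] -> miss, prune
      N20 x:[14,20] y:[49/3,67/3] z:[27/2,17] -> hit [49/3,17], descend [3, 4]
        N3 x:[14,44/3] y:[64/3,67/3] z:[27/2,33/2] -> miss, prune
        N4 x:[17,20] y:[49/3,64/3] z:[15,17] -> hit [17,17] leaf, test {P14@t=17, P20(miss)}

17 AABB tests over nodes [0, 19, 9, 15, 24, 12, 23, 7, 5, 13, 17, 1, 6, 16, 20, 3, 4]; 1 leaf entered; closest P14.

== RESULT ==
17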